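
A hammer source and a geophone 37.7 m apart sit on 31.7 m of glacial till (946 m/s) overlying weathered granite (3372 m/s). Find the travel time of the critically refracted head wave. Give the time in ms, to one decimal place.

75.5 ms

θ_c = arcsin(V₁/V₂) = arcsin(946/3372) = 16.29°, cos θ_c = 0.9598.
Intercept time tᵢ = 2h cos θ_c / V₁ = 2·31.7·0.9598/946 = 0.06433 s.
t = x/V₂ + tᵢ = 37.7/3372 + 0.06433 = 0.07551 s.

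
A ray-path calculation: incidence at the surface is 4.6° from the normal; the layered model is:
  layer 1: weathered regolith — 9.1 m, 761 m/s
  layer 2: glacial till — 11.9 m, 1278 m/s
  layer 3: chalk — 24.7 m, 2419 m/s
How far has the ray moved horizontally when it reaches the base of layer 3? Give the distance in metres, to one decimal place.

Ray parameter p = sin 4.6° / 761 m/s = 1.0539e-04 s/m.
Layer 1: θ = 4.60°; offset = 9.1·tan 4.60° = 0.732 m.
Layer 2: sin θ = p·1278 = 0.1347 → θ = 7.74°; offset = 11.9·tan 7.74° = 1.617 m.
Layer 3: sin θ = p·2419 = 0.2549 → θ = 14.77°; offset = 24.7·tan 14.77° = 6.512 m.
Summing the layer offsets gives 8.862 m.

8.9 m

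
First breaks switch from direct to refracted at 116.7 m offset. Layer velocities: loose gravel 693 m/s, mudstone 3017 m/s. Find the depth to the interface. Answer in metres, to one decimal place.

h = (x_cross/2)·√((V₂−V₁)/(V₂+V₁)).
(V₂−V₁)/(V₂+V₁) = (3017−693)/(3017+693) = 0.6264; √ = 0.7915.
h = (116.7/2)·0.7915 = 46.18 m.

46.2 m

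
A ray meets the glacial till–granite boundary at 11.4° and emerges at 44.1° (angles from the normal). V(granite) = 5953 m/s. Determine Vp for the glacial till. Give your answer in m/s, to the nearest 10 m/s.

1690 m/s

Snell's law: sin 11.4°/V₁ = sin 44.1°/V₂.
V₁ = V₂·sin 11.4°/sin 44.1° = 5953 × 0.2840 = 1690.81 m/s.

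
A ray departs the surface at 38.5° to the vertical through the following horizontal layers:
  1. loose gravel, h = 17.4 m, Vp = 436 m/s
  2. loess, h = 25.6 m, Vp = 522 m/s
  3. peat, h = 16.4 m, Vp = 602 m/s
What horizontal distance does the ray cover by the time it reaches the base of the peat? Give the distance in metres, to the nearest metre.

Apply Snell's law at each interface; in layer i the horizontal offset is hᵢ·tan θᵢ.
Layer 1: θ = 38.50°; offset = 17.4·tan 38.50° = 13.841 m.
Layer 2: sin θ = 522·sin 38.5°/436 = 0.7453, θ = 48.19°; offset = 25.6·tan 48.19° = 28.617 m.
Layer 3: sin θ = 602·sin 38.5°/436 = 0.8595, θ = 59.26°; offset = 16.4·tan 59.26° = 27.581 m.
Summing the layer offsets gives 70.039 m.

70 m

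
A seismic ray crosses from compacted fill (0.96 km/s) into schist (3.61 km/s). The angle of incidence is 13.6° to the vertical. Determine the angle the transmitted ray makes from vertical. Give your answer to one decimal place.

Snell's law: sin θ₂ = (V₂/V₁)·sin θ₁ = (3.61/0.96)·sin 13.6° = 0.8842.
θ₂ = arcsin 0.8842 = 62.16° from the normal.

62.2°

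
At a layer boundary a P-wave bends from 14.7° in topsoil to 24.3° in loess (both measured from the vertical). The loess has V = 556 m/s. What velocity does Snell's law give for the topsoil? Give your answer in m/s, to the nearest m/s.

343 m/s

Snell's law: sin 14.7°/V₁ = sin 24.3°/V₂.
V₁ = V₂·sin 14.7°/sin 24.3° = 556 × 0.6166 = 342.85 m/s.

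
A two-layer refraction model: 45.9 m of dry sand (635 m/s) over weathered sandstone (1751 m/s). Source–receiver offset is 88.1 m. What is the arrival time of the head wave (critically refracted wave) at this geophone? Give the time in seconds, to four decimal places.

0.1850 s

θ_c = arcsin(V₁/V₂) = arcsin(635/1751) = 21.26°, cos θ_c = 0.9319.
Intercept time tᵢ = 2h cos θ_c / V₁ = 2·45.9·0.9319/635 = 0.13473 s.
t = x/V₂ + tᵢ = 88.1/1751 + 0.13473 = 0.18504 s.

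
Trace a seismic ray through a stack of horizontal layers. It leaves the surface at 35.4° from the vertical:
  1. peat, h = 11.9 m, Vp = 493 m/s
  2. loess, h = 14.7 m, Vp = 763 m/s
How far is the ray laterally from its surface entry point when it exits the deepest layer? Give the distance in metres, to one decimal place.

38.2 m

Apply Snell's law at each interface; in layer i the horizontal offset is hᵢ·tan θᵢ.
Layer 1: θ = 35.40°; offset = 11.9·tan 35.40° = 8.457 m.
Layer 2: sin θ = 763·sin 35.4°/493 = 0.8965, θ = 63.71°; offset = 14.7·tan 63.71° = 29.751 m.
Total horizontal offset = 38.208 m.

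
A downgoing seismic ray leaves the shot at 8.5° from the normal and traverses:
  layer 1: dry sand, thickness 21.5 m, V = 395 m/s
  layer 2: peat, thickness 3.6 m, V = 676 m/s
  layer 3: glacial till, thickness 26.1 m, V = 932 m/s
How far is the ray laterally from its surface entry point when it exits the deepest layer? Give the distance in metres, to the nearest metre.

Apply Snell's law at each interface; in layer i the horizontal offset is hᵢ·tan θᵢ.
Layer 1: θ = 8.50°; offset = 21.5·tan 8.50° = 3.213 m.
Layer 2: sin θ = 676·sin 8.5°/395 = 0.2530, θ = 14.65°; offset = 3.6·tan 14.65° = 0.941 m.
Layer 3: sin θ = 932·sin 8.5°/395 = 0.3488, θ = 20.41°; offset = 26.1·tan 20.41° = 9.712 m.
Σ offsets = 13.867 m.

14 m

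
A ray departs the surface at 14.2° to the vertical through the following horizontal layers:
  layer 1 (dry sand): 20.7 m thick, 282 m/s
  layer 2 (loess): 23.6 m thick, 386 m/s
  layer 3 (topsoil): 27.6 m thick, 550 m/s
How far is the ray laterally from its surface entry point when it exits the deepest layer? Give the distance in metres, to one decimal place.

Ray parameter p = sin 14.2° / 282 m/s = 8.6988e-04 s/m.
Layer 1: θ = 14.20°; offset = 20.7·tan 14.20° = 5.238 m.
Layer 2: sin θ = p·386 = 0.3358 → θ = 19.62°; offset = 23.6·tan 19.62° = 8.413 m.
Layer 3: sin θ = p·550 = 0.4784 → θ = 28.58°; offset = 27.6·tan 28.58° = 15.038 m.
Summing the layer offsets gives 28.688 m.

28.7 m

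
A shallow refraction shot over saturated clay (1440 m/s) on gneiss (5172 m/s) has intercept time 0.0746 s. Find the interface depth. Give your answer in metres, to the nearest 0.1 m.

55.9 m

θ_c = arcsin(1440/5172) = 16.17°; cos θ_c = 0.9605.
tᵢ = 2h cos θ_c/V₁ ⇒ h = tᵢ·V₁/(2 cos θ_c) = 0.0746·1440/(2·0.9605) = 55.92 m.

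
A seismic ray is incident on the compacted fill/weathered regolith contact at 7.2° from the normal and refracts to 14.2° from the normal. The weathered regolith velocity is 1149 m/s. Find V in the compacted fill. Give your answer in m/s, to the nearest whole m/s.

587 m/s

Snell's law: sin 7.2°/V₁ = sin 14.2°/V₂.
V₁ = V₂·sin 7.2°/sin 14.2° = 1149 × 0.5109 = 587.05 m/s.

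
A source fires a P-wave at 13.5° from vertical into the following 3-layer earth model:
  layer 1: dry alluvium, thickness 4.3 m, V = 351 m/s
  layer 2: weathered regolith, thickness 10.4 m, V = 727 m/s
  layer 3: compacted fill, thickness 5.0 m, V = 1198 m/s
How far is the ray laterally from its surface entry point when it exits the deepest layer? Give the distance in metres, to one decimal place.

Ray parameter p = sin 13.5° / 351 m/s = 6.6509e-04 s/m.
Layer 1: θ = 13.50°; offset = 4.3·tan 13.50° = 1.032 m.
Layer 2: sin θ = p·727 = 0.4835 → θ = 28.92°; offset = 10.4·tan 28.92° = 5.745 m.
Layer 3: sin θ = p·1198 = 0.7968 → θ = 52.82°; offset = 5.0·tan 52.82° = 6.593 m.
Total horizontal offset = 13.370 m.

13.4 m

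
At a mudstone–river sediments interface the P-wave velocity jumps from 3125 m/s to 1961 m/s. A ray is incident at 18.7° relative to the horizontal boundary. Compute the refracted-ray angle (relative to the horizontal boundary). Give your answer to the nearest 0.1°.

53.5°

Convert to the normal: θ₁ = 90° − 18.7° = 71.3°.
sin θ₁/V₁ = sin θ₂/V₂ ⇒ sin θ₂ = 1961·sin 71.3°/3125 = 1961·0.9472/3125 = 0.5944.
θ₂ = sin⁻¹(0.5944) = 36.47° (from vertical).
From the interface: 90° − 36.47° = 53.53°.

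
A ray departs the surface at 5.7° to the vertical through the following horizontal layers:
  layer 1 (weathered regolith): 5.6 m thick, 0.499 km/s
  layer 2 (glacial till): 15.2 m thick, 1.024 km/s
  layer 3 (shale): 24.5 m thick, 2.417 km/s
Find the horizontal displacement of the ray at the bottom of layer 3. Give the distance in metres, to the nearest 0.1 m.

Apply Snell's law at each interface; in layer i the horizontal offset is hᵢ·tan θᵢ.
Layer 1: θ = 5.70°; offset = 5.6·tan 5.70° = 0.559 m.
Layer 2: sin θ = 1.024·sin 5.7°/0.499 = 0.2038, θ = 11.76°; offset = 15.2·tan 11.76° = 3.164 m.
Layer 3: sin θ = 2.417·sin 5.7°/0.499 = 0.4811, θ = 28.76°; offset = 24.5·tan 28.76° = 13.444 m.
Σ offsets = 17.168 m.

17.2 m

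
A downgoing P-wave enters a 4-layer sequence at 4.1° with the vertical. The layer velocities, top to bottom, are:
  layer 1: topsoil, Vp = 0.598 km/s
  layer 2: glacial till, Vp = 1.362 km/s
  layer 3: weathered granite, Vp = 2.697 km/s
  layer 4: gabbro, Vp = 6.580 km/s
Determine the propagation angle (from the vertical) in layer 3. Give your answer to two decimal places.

Snell's law across each interface conserves sin θ / V, so sin θ_3 = V_3·sin θ₁/V₁.
sin θ_3 = 2.697 × sin 4.1° / 0.598 = 0.3225.
θ_3 = 18.81° from the vertical.

18.81°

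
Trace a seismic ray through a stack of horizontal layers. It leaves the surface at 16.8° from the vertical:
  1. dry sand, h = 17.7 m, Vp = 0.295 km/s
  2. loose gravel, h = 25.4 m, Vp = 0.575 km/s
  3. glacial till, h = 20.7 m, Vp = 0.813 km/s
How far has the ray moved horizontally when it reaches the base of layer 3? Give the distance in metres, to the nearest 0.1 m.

Ray parameter p = sin 16.8° / 0.295 km/s = 9.7977e-01 s/km.
Layer 1: θ = 16.80°; offset = 17.7·tan 16.80° = 5.344 m.
Layer 2: sin θ = p·0.575 = 0.5634 → θ = 34.29°; offset = 25.4·tan 34.29° = 17.320 m.
Layer 3: sin θ = p·0.813 = 0.7966 → θ = 52.80°; offset = 20.7·tan 52.80° = 27.273 m.
Summing the layer offsets gives 49.937 m.

49.9 m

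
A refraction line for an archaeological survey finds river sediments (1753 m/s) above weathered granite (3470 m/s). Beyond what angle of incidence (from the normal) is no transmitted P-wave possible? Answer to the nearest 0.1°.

Critical incidence: sin θ_c = V₁/V₂ = 1753/3470 = 0.5052.
θ_c = arcsin 0.5052 = 30.34°.

30.3°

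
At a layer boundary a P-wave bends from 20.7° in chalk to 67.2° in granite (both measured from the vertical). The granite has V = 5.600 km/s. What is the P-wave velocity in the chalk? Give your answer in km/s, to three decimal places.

2.147 km/s

Snell's law: sin 20.7°/V₁ = sin 67.2°/V₂.
V₁ = V₂·sin 20.7°/sin 67.2° = 5.600 × 0.3834 = 2.147 km/s.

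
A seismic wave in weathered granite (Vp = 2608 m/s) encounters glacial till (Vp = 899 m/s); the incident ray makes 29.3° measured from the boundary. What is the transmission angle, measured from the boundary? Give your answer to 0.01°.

72.51°

Convert to the normal: θ₁ = 90° − 29.3° = 60.7°.
Snell's law: sin θ₂ = (V₂/V₁)·sin θ₁ = (899/2608)·sin 60.7° = 0.3006.
θ₂ = sin⁻¹(0.3006) = 17.49° (from vertical).
From the interface: 90° − 17.49° = 72.51°.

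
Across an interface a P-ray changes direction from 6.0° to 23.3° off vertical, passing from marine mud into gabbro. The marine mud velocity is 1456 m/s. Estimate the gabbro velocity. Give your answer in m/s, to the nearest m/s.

Snell's law: sin 6.0°/V₁ = sin 23.3°/V₂.
V₂ = V₁·sin 23.3°/sin 6.0° = 1456 × 3.7841 = 5509.64 m/s.

5510 m/s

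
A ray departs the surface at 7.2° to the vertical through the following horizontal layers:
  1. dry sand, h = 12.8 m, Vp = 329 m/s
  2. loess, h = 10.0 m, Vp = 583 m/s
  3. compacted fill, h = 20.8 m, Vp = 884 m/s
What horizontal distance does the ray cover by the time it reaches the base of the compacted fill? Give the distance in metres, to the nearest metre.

Ray parameter p = sin 7.2° / 329 m/s = 3.8095e-04 s/m.
Layer 1: θ = 7.20°; offset = 12.8·tan 7.20° = 1.617 m.
Layer 2: sin θ = p·583 = 0.2221 → θ = 12.83°; offset = 10.0·tan 12.83° = 2.278 m.
Layer 3: sin θ = p·884 = 0.3368 → θ = 19.68°; offset = 20.8·tan 19.68° = 7.439 m.
Σ offsets = 11.334 m.

11 m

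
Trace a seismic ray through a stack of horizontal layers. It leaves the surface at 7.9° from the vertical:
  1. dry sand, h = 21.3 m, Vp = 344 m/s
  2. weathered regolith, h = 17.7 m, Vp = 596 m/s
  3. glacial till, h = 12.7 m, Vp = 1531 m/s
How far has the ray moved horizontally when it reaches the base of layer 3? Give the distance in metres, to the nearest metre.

Ray parameter p = sin 7.9° / 344 m/s = 3.9955e-04 s/m.
Layer 1: θ = 7.90°; offset = 21.3·tan 7.90° = 2.956 m.
Layer 2: sin θ = p·596 = 0.2381 → θ = 13.78°; offset = 17.7·tan 13.78° = 4.340 m.
Layer 3: sin θ = p·1531 = 0.6117 → θ = 37.71°; offset = 12.7·tan 37.71° = 9.820 m.
Summing the layer offsets gives 17.116 m.

17 m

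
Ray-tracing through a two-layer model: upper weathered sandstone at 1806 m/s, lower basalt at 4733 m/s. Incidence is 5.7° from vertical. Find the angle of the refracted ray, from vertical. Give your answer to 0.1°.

sin θ₁/V₁ = sin θ₂/V₂ ⇒ sin θ₂ = 4733·sin 5.7°/1806 = 4733·0.0993/1806 = 0.2603.
θ₂ = sin⁻¹(0.2603) = 15.09° (from vertical).

15.1°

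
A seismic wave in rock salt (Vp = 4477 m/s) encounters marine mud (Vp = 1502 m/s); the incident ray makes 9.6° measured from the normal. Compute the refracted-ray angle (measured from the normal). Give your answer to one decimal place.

sin θ₁/V₁ = sin θ₂/V₂ ⇒ sin θ₂ = 1502·sin 9.6°/4477 = 1502·0.1668/4477 = 0.0559.
θ₂ = arcsin 0.0559 = 3.21° from the normal.

3.2°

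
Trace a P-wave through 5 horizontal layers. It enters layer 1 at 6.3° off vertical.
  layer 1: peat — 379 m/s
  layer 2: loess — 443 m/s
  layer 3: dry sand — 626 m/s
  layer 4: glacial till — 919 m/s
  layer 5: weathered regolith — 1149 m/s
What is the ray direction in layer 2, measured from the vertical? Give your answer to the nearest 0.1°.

7.4°

Snell's law across each interface conserves sin θ / V, so sin θ_2 = V_2·sin θ₁/V₁.
sin θ_2 = 443 × sin 6.3° / 379 = 0.1283.
θ_2 = arcsin 0.1283 = 7.37°.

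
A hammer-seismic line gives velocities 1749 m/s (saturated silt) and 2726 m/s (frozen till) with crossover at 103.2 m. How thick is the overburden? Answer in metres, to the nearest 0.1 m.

24.1 m

h = (x_cross/2)·√((V₂−V₁)/(V₂+V₁)).
(V₂−V₁)/(V₂+V₁) = (2726−1749)/(2726+1749) = 0.2183; √ = 0.4673.
h = (103.2/2)·0.4673 = 24.11 m.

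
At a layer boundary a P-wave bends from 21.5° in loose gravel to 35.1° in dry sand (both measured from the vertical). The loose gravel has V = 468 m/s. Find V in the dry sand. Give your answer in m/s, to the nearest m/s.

sin 21.5° = 0.3665; sin 35.1° = 0.5750.
V₂ = V₁·(sin θ₂/sin θ₁) = 468·(0.5750/0.3665) = 734.25 m/s.

734 m/s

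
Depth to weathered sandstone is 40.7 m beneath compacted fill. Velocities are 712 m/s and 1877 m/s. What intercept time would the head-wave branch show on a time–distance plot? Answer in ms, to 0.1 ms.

105.8 ms

θ_c = arcsin(V₁/V₂) = arcsin(712/1877) = 22.29°; cos θ_c = 0.9253.
tᵢ = 2h·cos θ_c / V₁ = 2·40.7·0.9253 / 712 = 0.10578 s.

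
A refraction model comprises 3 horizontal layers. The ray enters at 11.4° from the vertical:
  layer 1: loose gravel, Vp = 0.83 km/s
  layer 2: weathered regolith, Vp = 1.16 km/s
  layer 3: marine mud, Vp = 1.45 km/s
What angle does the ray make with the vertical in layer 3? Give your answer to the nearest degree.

Snell's law across each interface conserves sin θ / V, so sin θ_3 = V_3·sin θ₁/V₁.
sin θ_3 = 1.45 × sin 11.4° / 0.83 = 0.3453.
θ_3 = arcsin 0.3453 = 20.20°.

20°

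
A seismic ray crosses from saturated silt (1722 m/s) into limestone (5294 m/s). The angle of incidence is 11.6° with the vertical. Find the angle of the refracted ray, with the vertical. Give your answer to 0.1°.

38.2°

Snell's law: sin θ₂ = (V₂/V₁)·sin θ₁ = (5294/1722)·sin 11.6° = 0.6182.
θ₂ = sin⁻¹(0.6182) = 38.18° (from vertical).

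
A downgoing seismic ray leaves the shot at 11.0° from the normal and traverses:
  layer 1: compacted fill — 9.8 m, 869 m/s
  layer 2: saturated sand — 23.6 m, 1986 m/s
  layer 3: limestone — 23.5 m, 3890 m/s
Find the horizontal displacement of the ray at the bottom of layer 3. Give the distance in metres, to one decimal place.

Ray parameter p = sin 11.0° / 869 m/s = 2.1957e-04 s/m.
Layer 1: θ = 11.00°; offset = 9.8·tan 11.00° = 1.905 m.
Layer 2: sin θ = p·1986 = 0.4361 → θ = 25.85°; offset = 23.6·tan 25.85° = 11.436 m.
Layer 3: sin θ = p·3890 = 0.8541 → θ = 58.66°; offset = 23.5·tan 58.66° = 38.597 m.
Total horizontal offset = 51.938 m.

51.9 m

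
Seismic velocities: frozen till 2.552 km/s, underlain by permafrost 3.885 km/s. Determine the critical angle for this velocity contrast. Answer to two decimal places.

Critical incidence: sin θ_c = V₁/V₂ = 2.552/3.885 = 0.6569.
θ_c = arcsin 0.6569 = 41.06°.

41.06°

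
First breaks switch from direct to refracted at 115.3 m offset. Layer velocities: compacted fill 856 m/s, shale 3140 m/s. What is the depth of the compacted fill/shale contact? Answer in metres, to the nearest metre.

h = (x_cross/2)·√((V₂−V₁)/(V₂+V₁)).
(V₂−V₁)/(V₂+V₁) = (3140−856)/(3140+856) = 0.5716; √ = 0.7560.
h = (115.3/2)·0.7560 = 43.58 m.

44 m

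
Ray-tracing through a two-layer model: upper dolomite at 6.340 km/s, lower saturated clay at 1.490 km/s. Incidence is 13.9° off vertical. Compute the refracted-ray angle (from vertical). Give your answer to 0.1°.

3.2°

Snell's law: sin θ₂ = (V₂/V₁)·sin θ₁ = (1.490/6.340)·sin 13.9° = 0.0565.
θ₂ = arcsin 0.0565 = 3.24° from the normal.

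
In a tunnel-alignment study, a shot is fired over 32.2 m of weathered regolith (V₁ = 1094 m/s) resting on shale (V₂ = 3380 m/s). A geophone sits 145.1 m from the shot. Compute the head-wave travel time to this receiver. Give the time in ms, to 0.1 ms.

98.6 ms

θ_c = arcsin(V₁/V₂) = arcsin(1094/3380) = 18.88°, cos θ_c = 0.9462.
Intercept time tᵢ = 2h cos θ_c / V₁ = 2·32.2·0.9462/1094 = 0.05570 s.
t = x/V₂ + tᵢ = 145.1/3380 + 0.05570 = 0.09863 s.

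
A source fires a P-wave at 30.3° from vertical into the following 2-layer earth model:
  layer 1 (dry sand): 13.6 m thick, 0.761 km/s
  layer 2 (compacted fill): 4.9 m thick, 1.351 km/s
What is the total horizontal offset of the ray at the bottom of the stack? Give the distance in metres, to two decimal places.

Ray parameter p = sin 30.3° / 0.761 km/s = 6.6298e-01 s/km.
Layer 1: θ = 30.30°; offset = 13.6·tan 30.30° = 7.9472 m.
Layer 2: sin θ = p·1.351 = 0.8957 → θ = 63.60°; offset = 4.9·tan 63.60° = 9.8695 m.
Total horizontal offset = 17.8167 m.

17.82 m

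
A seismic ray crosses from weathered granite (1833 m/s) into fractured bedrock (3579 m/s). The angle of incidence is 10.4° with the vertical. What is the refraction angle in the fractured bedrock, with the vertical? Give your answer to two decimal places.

20.64°

Snell's law: sin θ₂ = (V₂/V₁)·sin θ₁ = (3579/1833)·sin 10.4° = 0.3525.
θ₂ = sin⁻¹(0.3525) = 20.64° (from vertical).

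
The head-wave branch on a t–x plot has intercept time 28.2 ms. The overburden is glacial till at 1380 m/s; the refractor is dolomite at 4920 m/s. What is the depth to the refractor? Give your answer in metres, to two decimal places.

h = tᵢ·V₁·V₂ / (2·√(V₂²−V₁²)).
√(V₂²−V₁²) = √(4920² − 1380²) = 4722.5 m/s.
h = 0.0282 s × 1380 × 4920 / (2 × 4722.5) = 20.27 m.

20.27 m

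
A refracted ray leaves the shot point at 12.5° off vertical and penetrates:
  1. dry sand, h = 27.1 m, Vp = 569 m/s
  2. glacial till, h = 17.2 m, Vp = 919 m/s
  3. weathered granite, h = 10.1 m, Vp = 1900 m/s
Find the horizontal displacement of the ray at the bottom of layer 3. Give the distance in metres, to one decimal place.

23.0 m

p = sin θ₁/V₁ = sin 12.5°/569 = 3.8039e-04 s/m is conserved through the stack.
Layer 1: θ = 12.50°; offset = 27.1·tan 12.50° = 6.008 m.
Layer 2: sin θ = p·919 = 0.3496 → θ = 20.46°; offset = 17.2·tan 20.46° = 6.418 m.
Layer 3: sin θ = p·1900 = 0.7227 → θ = 46.28°; offset = 10.1·tan 46.28° = 10.562 m.
Summing the layer offsets gives 22.987 m.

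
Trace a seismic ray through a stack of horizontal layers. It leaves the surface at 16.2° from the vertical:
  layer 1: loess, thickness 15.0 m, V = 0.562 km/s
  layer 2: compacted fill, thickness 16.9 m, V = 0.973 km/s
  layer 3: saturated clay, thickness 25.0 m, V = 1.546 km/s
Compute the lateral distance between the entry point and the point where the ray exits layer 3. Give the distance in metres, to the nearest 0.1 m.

43.6 m

p = sin θ₁/V₁ = sin 16.2°/0.562 = 4.9643e-01 s/km is conserved through the stack.
Layer 1: θ = 16.20°; offset = 15.0·tan 16.20° = 4.358 m.
Layer 2: sin θ = p·0.973 = 0.4830 → θ = 28.88°; offset = 16.9·tan 28.88° = 9.323 m.
Layer 3: sin θ = p·1.546 = 0.7675 → θ = 50.13°; offset = 25.0·tan 50.13° = 29.929 m.
Total horizontal offset = 43.610 m.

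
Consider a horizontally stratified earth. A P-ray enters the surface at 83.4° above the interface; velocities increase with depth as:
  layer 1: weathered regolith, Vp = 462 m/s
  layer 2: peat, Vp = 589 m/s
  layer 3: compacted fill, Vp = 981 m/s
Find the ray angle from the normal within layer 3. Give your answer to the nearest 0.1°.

14.1°

From the normal: θ₁ = 90° − 83.4° = 6.6°.
Snell's law across each interface conserves sin θ / V, so sin θ_3 = V_3·sin θ₁/V₁.
sin θ_3 = 981 × sin 6.6° / 462 = 0.2441.
θ_3 = arcsin 0.2441 = 14.13°.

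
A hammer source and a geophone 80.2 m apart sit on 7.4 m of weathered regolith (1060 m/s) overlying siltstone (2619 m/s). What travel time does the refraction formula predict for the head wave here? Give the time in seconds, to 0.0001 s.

0.0434 s

θ_c = arcsin(V₁/V₂) = arcsin(1060/2619) = 23.87°, cos θ_c = 0.9144.
Intercept time tᵢ = 2h cos θ_c / V₁ = 2·7.4·0.9144/1060 = 0.01277 s.
t = x/V₂ + tᵢ = 80.2/2619 + 0.01277 = 0.04339 s.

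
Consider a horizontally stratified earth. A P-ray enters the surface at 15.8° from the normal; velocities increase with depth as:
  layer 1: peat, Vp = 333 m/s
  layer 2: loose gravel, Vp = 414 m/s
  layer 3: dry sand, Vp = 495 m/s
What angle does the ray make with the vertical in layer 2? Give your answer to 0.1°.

Ray parameter p = sin 15.8° / 333 = 8.1766e-04 s/m.
sin θ_2 = p·V_2 = 8.1766e-04 × 414 = 0.3385.
θ_2 = arcsin 0.3385 = 19.79°.

19.8°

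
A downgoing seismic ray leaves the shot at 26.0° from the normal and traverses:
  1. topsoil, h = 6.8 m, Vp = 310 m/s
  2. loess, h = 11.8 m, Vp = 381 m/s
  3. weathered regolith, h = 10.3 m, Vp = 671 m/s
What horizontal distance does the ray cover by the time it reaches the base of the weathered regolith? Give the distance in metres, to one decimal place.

41.8 m

Apply Snell's law at each interface; in layer i the horizontal offset is hᵢ·tan θᵢ.
Layer 1: θ = 26.00°; offset = 6.8·tan 26.00° = 3.317 m.
Layer 2: sin θ = 381·sin 26.0°/310 = 0.5388, θ = 32.60°; offset = 11.8·tan 32.60° = 7.546 m.
Layer 3: sin θ = 671·sin 26.0°/310 = 0.9489, θ = 71.60°; offset = 10.3·tan 71.60° = 30.958 m.
Total horizontal offset = 41.821 m.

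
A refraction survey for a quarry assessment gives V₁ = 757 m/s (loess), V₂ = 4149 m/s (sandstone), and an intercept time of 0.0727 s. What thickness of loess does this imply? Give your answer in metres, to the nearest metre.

h = tᵢ·V₁·V₂ / (2·√(V₂²−V₁²)).
√(V₂²−V₁²) = √(4149² − 757²) = 4079.4 m/s.
h = 0.0727 s × 757 × 4149 / (2 × 4079.4) = 27.99 m.

28 m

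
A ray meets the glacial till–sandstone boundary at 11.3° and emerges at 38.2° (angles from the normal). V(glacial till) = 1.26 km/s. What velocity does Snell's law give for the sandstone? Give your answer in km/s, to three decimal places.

3.977 km/s

Snell's law: sin 11.3°/V₁ = sin 38.2°/V₂.
V₂ = V₁·sin 38.2°/sin 11.3° = 1.26 × 3.1560 = 3.977 km/s.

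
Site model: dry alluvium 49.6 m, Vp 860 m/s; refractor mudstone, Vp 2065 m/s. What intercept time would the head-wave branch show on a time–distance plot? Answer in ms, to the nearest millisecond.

105 ms

θ_c = arcsin(V₁/V₂) = arcsin(860/2065) = 24.61°; cos θ_c = 0.9092.
tᵢ = 2h·cos θ_c / V₁ = 2·49.6·0.9092 / 860 = 0.10487 s.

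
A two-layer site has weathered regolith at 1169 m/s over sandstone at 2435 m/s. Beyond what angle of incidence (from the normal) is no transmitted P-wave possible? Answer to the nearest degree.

29°

At critical incidence the refracted ray runs along the interface (θ₂ = 90°), so sin θ_c = V₁/V₂.
θ_c = arcsin(1169/2435) = arcsin 0.4801 = 28.69°.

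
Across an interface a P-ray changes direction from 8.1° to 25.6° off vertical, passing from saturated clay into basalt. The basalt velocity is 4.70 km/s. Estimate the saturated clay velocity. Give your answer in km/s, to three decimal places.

1.533 km/s

sin 8.1° = 0.1409; sin 25.6° = 0.4321.
V₁ = V₂·(sin θ₁/sin θ₂) = 4.70·(0.1409/0.4321) = 1.533 km/s.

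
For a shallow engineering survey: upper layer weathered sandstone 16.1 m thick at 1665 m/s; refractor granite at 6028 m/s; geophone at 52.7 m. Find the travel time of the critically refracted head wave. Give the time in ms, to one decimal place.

27.3 ms

θ_c = arcsin(V₁/V₂) = arcsin(1665/6028) = 16.03°, cos θ_c = 0.9611.
Intercept time tᵢ = 2h cos θ_c / V₁ = 2·16.1·0.9611/1665 = 0.01859 s.
t = x/V₂ + tᵢ = 52.7/6028 + 0.01859 = 0.02733 s.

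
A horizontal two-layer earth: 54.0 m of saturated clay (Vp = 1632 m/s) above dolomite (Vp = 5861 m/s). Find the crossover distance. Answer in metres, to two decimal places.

θ_c = arcsin(1632/5861) = 16.17°, so cos θ_c = 0.9605 and tᵢ = 2h cos θ_c/V₁ = 0.0636 s.
At crossover x/V₁ = x/V₂ + tᵢ ⇒ x = tᵢ/(1/V₁ − 1/V₂) = 0.06356/(6.1275e-04 − 1.7062e-04) = 143.76 m.

143.76 m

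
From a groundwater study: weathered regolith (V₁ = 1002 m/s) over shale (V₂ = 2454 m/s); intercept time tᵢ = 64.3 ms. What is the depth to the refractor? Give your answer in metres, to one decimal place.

h = tᵢ·V₁·V₂ / (2·√(V₂²−V₁²)).
√(V₂²−V₁²) = √(2454² − 1002²) = 2240.1 m/s.
h = 0.0643 s × 1002 × 2454 / (2 × 2240.1) = 35.29 m.

35.3 m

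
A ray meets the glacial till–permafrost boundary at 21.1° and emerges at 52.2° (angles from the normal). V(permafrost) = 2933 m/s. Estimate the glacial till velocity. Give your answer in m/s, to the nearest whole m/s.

1336 m/s

Snell's law: sin 21.1°/V₁ = sin 52.2°/V₂.
V₁ = V₂·sin 21.1°/sin 52.2° = 2933 × 0.4556 = 1336.28 m/s.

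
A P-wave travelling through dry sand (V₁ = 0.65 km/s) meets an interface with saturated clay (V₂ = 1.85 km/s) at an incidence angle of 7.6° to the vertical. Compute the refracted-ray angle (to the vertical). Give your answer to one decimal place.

22.1°

Snell's law: sin θ₂ = (V₂/V₁)·sin θ₁ = (1.85/0.65)·sin 7.6° = 0.3764.
θ₂ = arcsin 0.3764 = 22.11° from the normal.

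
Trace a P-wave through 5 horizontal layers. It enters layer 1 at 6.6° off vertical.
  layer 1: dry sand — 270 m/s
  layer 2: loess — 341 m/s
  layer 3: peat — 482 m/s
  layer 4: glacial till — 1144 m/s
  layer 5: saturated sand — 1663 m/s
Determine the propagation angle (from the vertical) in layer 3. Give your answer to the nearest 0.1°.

11.8°

Ray parameter p = sin 6.6° / 270 = 4.2569e-04 s/m.
sin θ_3 = p·V_3 = 4.2569e-04 × 482 = 0.2052.
θ_3 = 11.84° from the vertical.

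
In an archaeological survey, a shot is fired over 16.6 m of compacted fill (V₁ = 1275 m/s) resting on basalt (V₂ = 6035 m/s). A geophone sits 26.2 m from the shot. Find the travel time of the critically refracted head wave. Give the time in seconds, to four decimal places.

0.0298 s

t = x/V₂ + 2h·√(V₂²−V₁²)/(V₁V₂).
√(V₂²−V₁²) = √(6035²−1275²) = 5898.8 m/s; delay term = 2·16.6·5898.8/(1275·6035) = 0.02545 s.
t = 26.2/6035 + 0.02545 = 0.02979 s.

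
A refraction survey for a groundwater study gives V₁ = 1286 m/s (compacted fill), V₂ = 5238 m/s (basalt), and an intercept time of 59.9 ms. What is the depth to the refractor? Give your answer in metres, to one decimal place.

39.7 m

θ_c = arcsin(1286/5238) = 14.21°; cos θ_c = 0.9694.
tᵢ = 2h cos θ_c/V₁ ⇒ h = tᵢ·V₁/(2 cos θ_c) = 0.0599·1286/(2·0.9694) = 39.73 m.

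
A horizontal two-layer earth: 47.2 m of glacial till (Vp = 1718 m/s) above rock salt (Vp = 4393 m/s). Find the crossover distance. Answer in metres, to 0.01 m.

142.68 m

θ_c = arcsin(1718/4393) = 23.02°, so cos θ_c = 0.9204 and tᵢ = 2h cos θ_c/V₁ = 0.0506 s.
At crossover x/V₁ = x/V₂ + tᵢ ⇒ x = tᵢ/(1/V₁ − 1/V₂) = 0.05057/(5.8207e-04 − 2.2763e-04) = 142.68 m.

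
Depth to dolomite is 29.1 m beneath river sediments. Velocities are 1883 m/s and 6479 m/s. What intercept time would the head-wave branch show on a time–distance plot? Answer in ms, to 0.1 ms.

29.6 ms

θ_c = arcsin(V₁/V₂) = arcsin(1883/6479) = 16.90°; cos θ_c = 0.9568.
tᵢ = 2h·cos θ_c / V₁ = 2·29.1·0.9568 / 1883 = 0.02957 s.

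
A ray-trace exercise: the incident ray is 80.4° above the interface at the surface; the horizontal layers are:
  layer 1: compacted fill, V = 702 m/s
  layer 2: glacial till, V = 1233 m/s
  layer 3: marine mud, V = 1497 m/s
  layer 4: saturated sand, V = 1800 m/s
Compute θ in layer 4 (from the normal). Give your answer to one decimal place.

From the normal: θ₁ = 90° − 80.4° = 9.6°.
Ray parameter p = sin 9.6° / 702 = 2.3756e-04 s/m.
sin θ_4 = p·V_4 = 2.3756e-04 × 1800 = 0.4276.
θ_4 = 25.32° from the vertical.

25.3°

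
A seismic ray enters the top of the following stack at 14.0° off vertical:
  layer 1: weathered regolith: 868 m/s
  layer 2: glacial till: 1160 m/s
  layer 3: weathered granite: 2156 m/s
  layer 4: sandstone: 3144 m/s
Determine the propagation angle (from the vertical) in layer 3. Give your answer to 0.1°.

36.9°

Ray parameter p = sin 14.0° / 868 = 2.7871e-04 s/m.
sin θ_3 = p·V_3 = 2.7871e-04 × 2156 = 0.6009.
θ_3 = 36.93° from the vertical.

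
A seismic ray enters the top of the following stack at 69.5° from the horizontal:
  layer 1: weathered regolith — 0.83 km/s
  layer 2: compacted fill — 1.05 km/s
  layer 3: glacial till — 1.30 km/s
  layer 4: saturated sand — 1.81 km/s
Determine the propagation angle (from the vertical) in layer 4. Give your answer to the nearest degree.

50°

From the normal: θ₁ = 90° − 69.5° = 20.5°.
Snell's law across each interface conserves sin θ / V, so sin θ_4 = V_4·sin θ₁/V₁.
sin θ_4 = 1.81 × sin 20.5° / 0.83 = 0.7637.
θ_4 = 49.79° from the vertical.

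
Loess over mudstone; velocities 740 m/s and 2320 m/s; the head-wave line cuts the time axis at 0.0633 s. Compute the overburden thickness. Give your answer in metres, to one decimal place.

θ_c = arcsin(740/2320) = 18.60°; cos θ_c = 0.9478.
tᵢ = 2h cos θ_c/V₁ ⇒ h = tᵢ·V₁/(2 cos θ_c) = 0.0633·740/(2·0.9478) = 24.71 m.

24.7 m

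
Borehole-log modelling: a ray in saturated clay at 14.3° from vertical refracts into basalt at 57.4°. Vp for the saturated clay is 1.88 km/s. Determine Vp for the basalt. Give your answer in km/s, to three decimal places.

sin 14.3° = 0.2470; sin 57.4° = 0.8425.
V₂ = V₁·(sin θ₂/sin θ₁) = 1.88·(0.8425/0.2470) = 6.412 km/s.

6.412 km/s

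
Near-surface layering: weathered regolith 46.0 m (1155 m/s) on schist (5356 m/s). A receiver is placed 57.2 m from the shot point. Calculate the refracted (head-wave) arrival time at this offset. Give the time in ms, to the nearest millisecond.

88 ms

t = x/V₂ + 2h·√(V₂²−V₁²)/(V₁V₂).
√(V₂²−V₁²) = √(5356²−1155²) = 5230.0 m/s; delay term = 2·46.0·5230.0/(1155·5356) = 0.07778 s.
t = 57.2/5356 + 0.07778 = 0.08846 s.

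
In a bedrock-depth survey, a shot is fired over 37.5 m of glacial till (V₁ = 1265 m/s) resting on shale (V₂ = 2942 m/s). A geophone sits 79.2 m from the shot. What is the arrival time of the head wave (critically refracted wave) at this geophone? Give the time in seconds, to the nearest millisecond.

0.080 s

θ_c = arcsin(V₁/V₂) = arcsin(1265/2942) = 25.47°, cos θ_c = 0.9028.
Intercept time tᵢ = 2h cos θ_c / V₁ = 2·37.5·0.9028/1265 = 0.05353 s.
t = x/V₂ + tᵢ = 79.2/2942 + 0.05353 = 0.08045 s.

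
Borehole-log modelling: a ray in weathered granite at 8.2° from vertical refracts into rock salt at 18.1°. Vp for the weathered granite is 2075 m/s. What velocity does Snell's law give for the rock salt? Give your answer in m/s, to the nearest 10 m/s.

Snell's law: sin 8.2°/V₁ = sin 18.1°/V₂.
V₂ = V₁·sin 18.1°/sin 8.2° = 2075 × 2.1782 = 4519.80 m/s.

4520 m/s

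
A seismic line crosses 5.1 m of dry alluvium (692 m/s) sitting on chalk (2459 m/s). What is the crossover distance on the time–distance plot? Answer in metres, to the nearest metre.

14 m

θ_c = arcsin(692/2459) = 16.34°, so cos θ_c = 0.9596 and tᵢ = 2h cos θ_c/V₁ = 0.0141 s.
At crossover x/V₁ = x/V₂ + tᵢ ⇒ x = tᵢ/(1/V₁ − 1/V₂) = 0.01414/(1.4451e-03 − 4.0667e-04) = 13.62 m.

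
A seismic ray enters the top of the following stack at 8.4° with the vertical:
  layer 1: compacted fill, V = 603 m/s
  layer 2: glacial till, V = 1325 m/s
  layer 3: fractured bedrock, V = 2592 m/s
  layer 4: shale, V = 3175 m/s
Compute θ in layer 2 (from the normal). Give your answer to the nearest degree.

Snell's law across each interface conserves sin θ / V, so sin θ_2 = V_2·sin θ₁/V₁.
sin θ_2 = 1325 × sin 8.4° / 603 = 0.3210.
θ_2 = arcsin 0.3210 = 18.72°.

19°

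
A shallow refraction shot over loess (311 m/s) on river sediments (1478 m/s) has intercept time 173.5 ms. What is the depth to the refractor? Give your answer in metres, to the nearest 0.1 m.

27.6 m

h = tᵢ·V₁·V₂ / (2·√(V₂²−V₁²)).
√(V₂²−V₁²) = √(1478² − 311²) = 1444.9 m/s.
h = 0.1735 s × 311 × 1478 / (2 × 1444.9) = 27.60 m.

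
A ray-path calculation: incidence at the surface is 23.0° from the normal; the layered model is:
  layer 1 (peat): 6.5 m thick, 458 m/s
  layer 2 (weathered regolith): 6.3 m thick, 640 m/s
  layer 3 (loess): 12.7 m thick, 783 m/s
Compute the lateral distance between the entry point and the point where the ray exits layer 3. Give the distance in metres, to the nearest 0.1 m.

Ray parameter p = sin 23.0° / 458 m/s = 8.5312e-04 s/m.
Layer 1: θ = 23.00°; offset = 6.5·tan 23.00° = 2.759 m.
Layer 2: sin θ = p·640 = 0.5460 → θ = 33.09°; offset = 6.3·tan 33.09° = 4.106 m.
Layer 3: sin θ = p·783 = 0.6680 → θ = 41.91°; offset = 12.7·tan 41.91° = 11.400 m.
Total horizontal offset = 18.265 m.

18.3 m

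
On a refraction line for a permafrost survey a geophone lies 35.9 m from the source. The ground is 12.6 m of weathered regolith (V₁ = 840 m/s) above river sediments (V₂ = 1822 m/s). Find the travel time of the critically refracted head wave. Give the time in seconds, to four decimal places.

θ_c = arcsin(V₁/V₂) = arcsin(840/1822) = 27.45°, cos θ_c = 0.8874.
Intercept time tᵢ = 2h cos θ_c / V₁ = 2·12.6·0.8874/840 = 0.02662 s.
t = x/V₂ + tᵢ = 35.9/1822 + 0.02662 = 0.04633 s.

0.0463 s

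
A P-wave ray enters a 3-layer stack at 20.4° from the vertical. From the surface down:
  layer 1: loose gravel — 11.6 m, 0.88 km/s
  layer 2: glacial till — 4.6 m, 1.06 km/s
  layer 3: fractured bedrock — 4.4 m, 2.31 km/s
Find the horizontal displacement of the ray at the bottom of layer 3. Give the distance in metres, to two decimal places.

16.42 m

Ray parameter p = sin 20.4° / 0.88 km/s = 3.9610e-01 s/km.
Layer 1: θ = 20.40°; offset = 11.6·tan 20.40° = 4.3140 m.
Layer 2: sin θ = p·1.06 = 0.4199 → θ = 24.83°; offset = 4.6·tan 24.83° = 2.1281 m.
Layer 3: sin θ = p·2.31 = 0.9150 → θ = 66.21°; offset = 4.4·tan 66.21° = 9.9789 m.
Total horizontal offset = 16.4210 m.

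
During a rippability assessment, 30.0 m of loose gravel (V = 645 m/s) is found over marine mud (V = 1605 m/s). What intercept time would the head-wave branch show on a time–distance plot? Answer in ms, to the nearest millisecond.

tᵢ = 2h·√(V₂²−V₁²)/(V₁V₂).
√(V₂²−V₁²) = √(1605²−645²) = 1469.7 m/s.
tᵢ = 2·30.0·1469.7/(645·1605) = 0.08518 s.

85 ms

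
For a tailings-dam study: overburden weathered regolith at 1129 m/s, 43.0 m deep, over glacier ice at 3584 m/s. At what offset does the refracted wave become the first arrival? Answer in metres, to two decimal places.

119.16 m

x_cross = 2h·√((V₂+V₁)/(V₂−V₁)).
(V₂+V₁)/(V₂−V₁) = (3584+1129)/(3584−1129) = 1.9198; √ = 1.3856.
x_cross = 2·43.0·1.3856 = 119.16 m.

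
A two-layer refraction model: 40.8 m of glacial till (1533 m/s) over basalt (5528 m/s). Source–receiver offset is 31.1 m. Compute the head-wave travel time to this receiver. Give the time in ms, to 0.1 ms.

56.8 ms

θ_c = arcsin(V₁/V₂) = arcsin(1533/5528) = 16.10°, cos θ_c = 0.9608.
Intercept time tᵢ = 2h cos θ_c / V₁ = 2·40.8·0.9608/1533 = 0.05114 s.
t = x/V₂ + tᵢ = 31.1/5528 + 0.05114 = 0.05677 s.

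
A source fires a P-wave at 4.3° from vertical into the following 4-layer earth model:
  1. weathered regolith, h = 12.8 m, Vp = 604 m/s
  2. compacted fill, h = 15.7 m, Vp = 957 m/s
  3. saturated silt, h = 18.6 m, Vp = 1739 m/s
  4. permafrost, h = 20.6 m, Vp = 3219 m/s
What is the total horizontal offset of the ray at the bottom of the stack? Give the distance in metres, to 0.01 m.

15.93 m

Apply Snell's law at each interface; in layer i the horizontal offset is hᵢ·tan θᵢ.
Layer 1: θ = 4.30°; offset = 12.8·tan 4.30° = 0.9624 m.
Layer 2: sin θ = 957·sin 4.3°/604 = 0.1188, θ = 6.82°; offset = 15.7·tan 6.82° = 1.8784 m.
Layer 3: sin θ = 1739·sin 4.3°/604 = 0.2159, θ = 12.47°; offset = 18.6·tan 12.47° = 4.1122 m.
Layer 4: sin θ = 3219·sin 4.3°/604 = 0.3996, θ = 23.55°; offset = 20.6·tan 23.55° = 8.9798 m.
Total horizontal offset = 15.9329 m.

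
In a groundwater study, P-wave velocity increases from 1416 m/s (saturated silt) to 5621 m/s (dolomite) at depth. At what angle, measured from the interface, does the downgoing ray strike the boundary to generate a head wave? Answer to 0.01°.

At critical incidence the refracted ray runs along the interface (θ₂ = 90°), so sin θ_c = V₁/V₂.
θ_c = arcsin(1416/5621) = arcsin 0.2519 = 14.59°.
Measured from the interface: 90° − 14.59° = 75.41°.

75.41°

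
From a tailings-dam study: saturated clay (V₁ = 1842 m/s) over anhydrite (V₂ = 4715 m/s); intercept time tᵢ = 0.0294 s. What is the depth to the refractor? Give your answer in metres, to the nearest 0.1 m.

h = tᵢ·V₁·V₂ / (2·√(V₂²−V₁²)).
√(V₂²−V₁²) = √(4715² − 1842²) = 4340.3 m/s.
h = 0.0294 s × 1842 × 4715 / (2 × 4340.3) = 29.41 m.

29.4 m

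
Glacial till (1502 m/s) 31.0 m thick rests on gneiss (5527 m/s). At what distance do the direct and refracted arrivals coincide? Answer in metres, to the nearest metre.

x_cross = 2h·√((V₂+V₁)/(V₂−V₁)).
(V₂+V₁)/(V₂−V₁) = (5527+1502)/(5527−1502) = 1.7463; √ = 1.3215.
x_cross = 2·31.0·1.3215 = 81.93 m.

82 m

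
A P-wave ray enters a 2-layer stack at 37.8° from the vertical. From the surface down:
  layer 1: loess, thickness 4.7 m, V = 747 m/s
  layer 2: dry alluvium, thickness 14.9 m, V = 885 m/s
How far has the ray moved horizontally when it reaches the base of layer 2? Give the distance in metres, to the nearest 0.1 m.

Apply Snell's law at each interface; in layer i the horizontal offset is hᵢ·tan θᵢ.
Layer 1: θ = 37.80°; offset = 4.7·tan 37.80° = 3.646 m.
Layer 2: sin θ = 885·sin 37.8°/747 = 0.7261, θ = 46.56°; offset = 14.9·tan 46.56° = 15.736 m.
Summing the layer offsets gives 19.382 m.

19.4 m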